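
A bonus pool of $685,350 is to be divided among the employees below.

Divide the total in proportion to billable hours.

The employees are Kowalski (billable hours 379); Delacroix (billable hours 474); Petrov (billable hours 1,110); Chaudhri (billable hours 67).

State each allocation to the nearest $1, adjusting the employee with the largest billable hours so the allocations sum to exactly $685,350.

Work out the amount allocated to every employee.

Kowalski: $127,955 · Delacroix: $160,028 · Petrov: $374,747 · Chaudhri: $22,620

Sum of billable hours: 2,030.
Pro-rata amounts: Kowalski 379/2,030 × $685,350 = 127,954.51; Delacroix 474/2,030 × $685,350 = 160,027.54; Petrov 1,110/2,030 × $685,350 = 374,748.03; Chaudhri 67/2,030 × $685,350 = 22,619.93.
After rounding ($1): Kowalski $127,955; Delacroix $160,028; Petrov $374,748; Chaudhri $22,620. Sum = $685,351.
Difference $685,350 − $685,351 = −$1 applied to largest billable hours (Petrov): Petrov becomes $374,747.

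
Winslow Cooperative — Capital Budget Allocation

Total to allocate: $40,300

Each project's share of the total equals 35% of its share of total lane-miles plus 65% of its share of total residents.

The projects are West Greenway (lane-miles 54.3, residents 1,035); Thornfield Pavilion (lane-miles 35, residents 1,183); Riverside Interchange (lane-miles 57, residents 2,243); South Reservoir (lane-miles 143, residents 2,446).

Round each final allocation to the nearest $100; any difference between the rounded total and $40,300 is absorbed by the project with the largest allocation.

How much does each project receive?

Totals — lane-miles 289.3, residents 6,907.
Blended shares (35% lane-miles + 65% residents): West Greenway 0.1631; Thornfield Pavilion 0.1537; Riverside Interchange 0.2800; South Reservoir 0.4032.
Proportional shares: West Greenway 6,572.70; Thornfield Pavilion 6,193.01; Riverside Interchange 11,285.71; South Reservoir 16,248.58.
Rounded to nearest $100: West Greenway $6,600; Thornfield Pavilion $6,200; Riverside Interchange $11,300; South Reservoir $16,200. Sum = $40,300.
Rounded total matches; no reconciliation needed.

West Greenway: $6,600 · Thornfield Pavilion: $6,200 · Riverside Interchange: $11,300 · South Reservoir: $16,200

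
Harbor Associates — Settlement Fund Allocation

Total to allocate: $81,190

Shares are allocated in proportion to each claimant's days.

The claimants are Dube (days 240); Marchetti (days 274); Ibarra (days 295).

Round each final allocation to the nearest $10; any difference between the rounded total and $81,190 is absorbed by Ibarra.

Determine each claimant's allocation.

Sum of days: 809.
Raw shares: Dube 240/809 × $81,190 = 24,086.03; Marchetti 274/809 × $81,190 = 27,498.22; Ibarra 295/809 × $81,190 = 29,605.75.
At nearest $10: Dube $24,090; Marchetti $27,500; Ibarra $29,610. Sum = $81,200.
Difference $81,190 − $81,200 = −$10 applied to Ibarra: Ibarra becomes $29,600.

Dube: $24,090; Marchetti: $27,500; Ibarra: $29,600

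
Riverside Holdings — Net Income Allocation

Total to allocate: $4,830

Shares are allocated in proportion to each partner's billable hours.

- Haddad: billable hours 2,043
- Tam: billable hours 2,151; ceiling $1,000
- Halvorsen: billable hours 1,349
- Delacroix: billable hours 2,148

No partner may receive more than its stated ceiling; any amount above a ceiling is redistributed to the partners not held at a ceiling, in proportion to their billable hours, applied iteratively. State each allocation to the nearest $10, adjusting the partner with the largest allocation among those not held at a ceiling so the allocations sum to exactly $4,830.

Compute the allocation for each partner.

Haddad: $1,410 · Tam: $1,000 · Halvorsen: $930 · Delacroix: $1,490

Combined billable hours = 7,691.
Unconstrained shares: Haddad 1,283.02; Tam 1,350.84; Halvorsen 847.18; Delacroix 1,348.96.
Held at cap: Tam ($1,000); remaining pool $3,830 reallocated over remaining billable hours 5,540.
Remaining shares: Haddad 1,412.40 → $1,410; Halvorsen 932.61 → $930; Delacroix 1,484.99 → $1,480.
Rounding difference +$10 applied to Delacroix → $1,490.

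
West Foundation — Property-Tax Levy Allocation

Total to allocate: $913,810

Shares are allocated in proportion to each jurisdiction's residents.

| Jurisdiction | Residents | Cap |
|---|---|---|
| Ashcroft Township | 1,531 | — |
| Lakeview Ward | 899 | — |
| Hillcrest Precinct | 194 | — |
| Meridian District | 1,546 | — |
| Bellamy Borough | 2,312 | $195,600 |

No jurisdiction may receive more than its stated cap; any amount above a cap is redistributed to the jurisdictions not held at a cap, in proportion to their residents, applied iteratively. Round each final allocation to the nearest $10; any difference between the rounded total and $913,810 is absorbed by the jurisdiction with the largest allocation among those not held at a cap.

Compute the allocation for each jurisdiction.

Residents total: 6,482.
Unconstrained shares: Ashcroft Township 215,835.10; Lakeview Ward 126,737.92; Hillcrest Precinct 27,349.45; Meridian District 217,949.75; Bellamy Borough 325,937.78.
Capped: Bellamy Borough ($195,600); balance $718,210 reallocated over remaining residents 4,170.
Remaining shares: Ashcroft Township 263,688.13 → $263,690; Lakeview Ward 154,837.12 → $154,840; Hillcrest Precinct 33,413.13 → $33,410; Meridian District 266,271.62 → $266,270.

Ashcroft Township: $263,690; Lakeview Ward: $154,840; Hillcrest Precinct: $33,410; Meridian District: $266,270; Bellamy Borough: $195,600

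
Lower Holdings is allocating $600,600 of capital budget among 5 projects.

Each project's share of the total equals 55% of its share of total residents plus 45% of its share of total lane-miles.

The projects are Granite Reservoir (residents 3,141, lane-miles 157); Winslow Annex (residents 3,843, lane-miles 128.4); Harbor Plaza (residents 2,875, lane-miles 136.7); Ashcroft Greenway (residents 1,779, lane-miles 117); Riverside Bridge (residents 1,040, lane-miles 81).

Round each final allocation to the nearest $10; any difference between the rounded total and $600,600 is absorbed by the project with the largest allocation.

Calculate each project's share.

Granite Reservoir: $150,270 · Winslow Annex: $156,090 · Harbor Plaza: $134,490 · Ashcroft Greenway: $97,350 · Riverside Bridge: $62,400

Totals — residents 12,678, lane-miles 620.1.
Composite weights (55% residents + 45% lane-miles): Granite Reservoir 0.2502; Winslow Annex 0.2599; Harbor Plaza 0.2239; Ashcroft Greenway 0.1621; Riverside Bridge 0.1039.
Unrounded shares: Granite Reservoir 150,268.22; Winslow Annex 156,093.81; Harbor Plaza 134,489.76; Ashcroft Greenway 97,346.85; Riverside Bridge 62,401.36.
At nearest $10: Granite Reservoir $150,270; Winslow Annex $156,090; Harbor Plaza $134,490; Ashcroft Greenway $97,350; Riverside Bridge $62,400. Sum = $600,600.
No rounding difference to absorb.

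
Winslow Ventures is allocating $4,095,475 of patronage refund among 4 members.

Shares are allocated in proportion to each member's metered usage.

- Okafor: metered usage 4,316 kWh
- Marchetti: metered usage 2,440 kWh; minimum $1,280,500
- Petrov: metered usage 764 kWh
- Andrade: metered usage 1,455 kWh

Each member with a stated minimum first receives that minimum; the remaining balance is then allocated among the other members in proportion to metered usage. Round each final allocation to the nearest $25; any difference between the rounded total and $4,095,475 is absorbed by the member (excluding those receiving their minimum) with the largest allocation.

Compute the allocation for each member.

Okafor: $1,859,125; Marchetti: $1,280,500; Petrov: $329,100; Andrade: $626,750

Fund the minimums — Marchetti $1,280,500. Remaining pool $2,814,975.
Remaining pool split over remaining metered usage 6,535: Okafor 1,859,132.69 → $1,859,125; Petrov 329,095.78 → $329,100; Andrade 626,746.54 → $626,750.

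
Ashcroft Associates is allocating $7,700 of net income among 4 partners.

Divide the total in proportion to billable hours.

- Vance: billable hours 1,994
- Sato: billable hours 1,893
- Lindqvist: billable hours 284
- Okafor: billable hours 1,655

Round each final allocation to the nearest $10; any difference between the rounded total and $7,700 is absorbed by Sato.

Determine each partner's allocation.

Vance: $2,640 | Sato: $2,490 | Lindqvist: $380 | Okafor: $2,190

Combined billable hours = 5,826.
Pro-rata amounts: Vance 1,994/5,826 × $7,700 = 2,635.39; Sato 1,893/5,826 × $7,700 = 2,501.91; Lindqvist 284/5,826 × $7,700 = 375.35; Okafor 1,655/5,826 × $7,700 = 2,187.35.
At nearest $10: Vance $2,640; Sato $2,500; Lindqvist $380; Okafor $2,190. Sum = $7,710.
Difference $7,700 − $7,710 = −$10 applied to Sato: Sato becomes $2,490.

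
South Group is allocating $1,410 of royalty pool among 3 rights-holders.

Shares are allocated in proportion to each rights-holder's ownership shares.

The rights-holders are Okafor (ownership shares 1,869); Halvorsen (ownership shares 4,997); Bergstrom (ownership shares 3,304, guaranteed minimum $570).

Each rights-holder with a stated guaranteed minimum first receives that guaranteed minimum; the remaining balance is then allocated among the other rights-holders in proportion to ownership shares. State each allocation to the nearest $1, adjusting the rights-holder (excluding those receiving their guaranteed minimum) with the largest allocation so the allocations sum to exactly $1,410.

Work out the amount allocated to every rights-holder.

Okafor: $229 | Halvorsen: $611 | Bergstrom: $570

Guaranteed amounts: Bergstrom $570. Residual $840.
Residual split over remaining ownership shares 6,866: Okafor 228.66 → $229; Halvorsen 611.34 → $611.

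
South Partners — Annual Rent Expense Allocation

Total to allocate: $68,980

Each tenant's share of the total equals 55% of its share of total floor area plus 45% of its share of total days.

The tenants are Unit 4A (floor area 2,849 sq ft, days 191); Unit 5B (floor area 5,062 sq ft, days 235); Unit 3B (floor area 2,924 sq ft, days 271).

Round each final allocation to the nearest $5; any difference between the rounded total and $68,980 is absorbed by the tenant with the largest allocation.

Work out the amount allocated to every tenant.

Floor area total 10,835; days total 697.
Composite weights (55% floor area + 45% days): Unit 4A 0.2679; Unit 5B 0.4087; Unit 3B 0.3234.
Pro-rata amounts: Unit 4A 18,482.05; Unit 5B 28,190.47; Unit 3B 22,307.48.
After rounding ($5): Unit 4A $18,480; Unit 5B $28,190; Unit 3B $22,305. Sum = $68,975.
Difference $68,980 − $68,975 = +$5 applied to largest allocation (Unit 5B): Unit 5B becomes $28,195.

Unit 4A: $18,480; Unit 5B: $28,195; Unit 3B: $22,305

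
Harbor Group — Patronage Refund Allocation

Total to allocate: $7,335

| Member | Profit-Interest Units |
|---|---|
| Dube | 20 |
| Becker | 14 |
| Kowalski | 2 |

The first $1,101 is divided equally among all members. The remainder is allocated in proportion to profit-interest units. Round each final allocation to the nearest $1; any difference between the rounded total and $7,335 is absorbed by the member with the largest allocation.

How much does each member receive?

Dube: $3,831; Becker: $2,791; Kowalski: $713

First tranche $1,101 split equally: $367 each.
Remainder $6,234 by profit-interest units (total 36): Dube 3,463.33 → $3,463; Becker 2,424.33 → $2,424; Kowalski 346.33 → $346.
Rounding difference +$1 on remainder applied to Dube.
Totals: Dube $367 + $3,464 = $3,831; Becker $367 + $2,424 = $2,791; Kowalski $367 + $346 = $713.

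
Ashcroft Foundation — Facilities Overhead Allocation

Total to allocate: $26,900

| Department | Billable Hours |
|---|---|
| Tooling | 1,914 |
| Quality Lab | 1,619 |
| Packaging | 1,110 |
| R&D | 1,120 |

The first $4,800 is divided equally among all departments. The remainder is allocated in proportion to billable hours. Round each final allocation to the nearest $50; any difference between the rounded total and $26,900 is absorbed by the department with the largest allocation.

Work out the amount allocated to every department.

Tooling: $8,550 | Quality Lab: $7,400 | Packaging: $5,450 | R&D: $5,500

Equal tier: $4,800 ÷ 4 = $1,200 apiece.
Remainder $22,100 by billable hours (total 5,763): Tooling 7,339.82 → $7,350; Quality Lab 6,208.55 → $6,200; Packaging 4,256.64 → $4,250; R&D 4,294.99 → $4,300.
Totals: Tooling $1,200 + $7,350 = $8,550; Quality Lab $1,200 + $6,200 = $7,400; Packaging $1,200 + $4,250 = $5,450; R&D $1,200 + $4,300 = $5,500.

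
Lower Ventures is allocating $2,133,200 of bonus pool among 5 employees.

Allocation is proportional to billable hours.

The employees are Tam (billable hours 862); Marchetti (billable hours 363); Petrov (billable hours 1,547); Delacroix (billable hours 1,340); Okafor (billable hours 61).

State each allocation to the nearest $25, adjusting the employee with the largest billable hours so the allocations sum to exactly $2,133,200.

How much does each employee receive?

Sum of billable hours: 4,173.
Proportional shares: Tam 862/4,173 × $2,133,200 = 440,646.63; Marchetti 363/4,173 × $2,133,200 = 185,562.33; Petrov 1,547/4,173 × $2,133,200 = 790,812.46; Delacroix 1,340/4,173 × $2,133,200 = 684,995.93; Okafor 61/4,173 × $2,133,200 = 31,182.65.
At nearest $25: Tam $440,650; Marchetti $185,550; Petrov $790,800; Delacroix $685,000; Okafor $31,175. Sum = $2,133,175.
Difference $2,133,200 − $2,133,175 = +$25 applied to largest billable hours (Petrov): Petrov becomes $790,825.

Tam: $440,650; Marchetti: $185,550; Petrov: $790,825; Delacroix: $685,000; Okafor: $31,175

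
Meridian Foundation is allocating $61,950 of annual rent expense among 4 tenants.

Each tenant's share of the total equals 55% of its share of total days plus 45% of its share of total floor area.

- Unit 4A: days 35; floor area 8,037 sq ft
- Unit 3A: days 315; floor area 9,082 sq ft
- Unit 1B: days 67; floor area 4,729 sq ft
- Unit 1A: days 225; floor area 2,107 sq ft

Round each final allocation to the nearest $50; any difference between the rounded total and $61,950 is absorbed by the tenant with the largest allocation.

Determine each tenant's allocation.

Totals — days 642, floor area 23,955.
Combined weights (55% days + 45% floor area): Unit 4A 0.1810; Unit 3A 0.4405; Unit 1B 0.1462; Unit 1A 0.2323.
Unrounded shares: Unit 4A 11,210.55; Unit 3A 27,286.94; Unit 1B 9,059.20; Unit 1A 14,393.31.
Rounded to nearest $50: Unit 4A $11,200; Unit 3A $27,300; Unit 1B $9,050; Unit 1A $14,400. Sum = $61,950.
Rounded total matches; no reconciliation needed.

Unit 4A: $11,200 · Unit 3A: $27,300 · Unit 1B: $9,050 · Unit 1A: $14,400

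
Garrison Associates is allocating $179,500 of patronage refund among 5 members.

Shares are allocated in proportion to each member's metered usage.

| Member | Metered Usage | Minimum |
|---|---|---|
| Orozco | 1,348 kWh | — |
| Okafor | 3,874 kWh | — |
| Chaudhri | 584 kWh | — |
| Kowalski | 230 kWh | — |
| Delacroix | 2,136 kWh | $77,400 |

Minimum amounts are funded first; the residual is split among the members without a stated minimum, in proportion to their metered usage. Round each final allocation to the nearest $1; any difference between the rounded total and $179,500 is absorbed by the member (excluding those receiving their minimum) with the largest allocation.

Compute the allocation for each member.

Minimums first: Delacroix $77,400. Balance $102,100.
Balance split over remaining metered usage 6,036: Orozco 22,801.66 → $22,802; Okafor 65,529.39 → $65,529; Chaudhri 9,878.46 → $9,878; Kowalski 3,890.49 → $3,890.
Rounding difference +$1 applied to Okafor → $65,530.

Orozco: $22,802; Okafor: $65,530; Chaudhri: $9,878; Kowalski: $3,890; Delacroix: $77,400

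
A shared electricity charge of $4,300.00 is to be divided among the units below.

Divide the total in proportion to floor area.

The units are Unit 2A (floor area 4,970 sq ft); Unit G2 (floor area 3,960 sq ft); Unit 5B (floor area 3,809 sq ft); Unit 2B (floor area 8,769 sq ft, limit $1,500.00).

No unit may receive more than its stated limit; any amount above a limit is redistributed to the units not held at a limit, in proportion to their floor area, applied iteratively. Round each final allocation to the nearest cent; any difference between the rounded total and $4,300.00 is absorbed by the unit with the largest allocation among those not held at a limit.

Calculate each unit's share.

Unit 2A: $1,092.39 · Unit G2: $870.40 · Unit 5B: $837.21 · Unit 2B: $1,500.00

Floor area total: 21,508.
Unconstrained shares: Unit 2A 993.6303; Unit G2 791.7054; Unit 5B 761.5166; Unit 2B 1,753.1477.
Held at cap: Unit 2B ($1,500.00); remaining pool $2,800.00 reallocated over remaining floor area 12,739.
Remaining shares: Unit 2A 1,092.3934 → $1,092.39; Unit G2 870.3980 → $870.40; Unit 5B 837.2086 → $837.21.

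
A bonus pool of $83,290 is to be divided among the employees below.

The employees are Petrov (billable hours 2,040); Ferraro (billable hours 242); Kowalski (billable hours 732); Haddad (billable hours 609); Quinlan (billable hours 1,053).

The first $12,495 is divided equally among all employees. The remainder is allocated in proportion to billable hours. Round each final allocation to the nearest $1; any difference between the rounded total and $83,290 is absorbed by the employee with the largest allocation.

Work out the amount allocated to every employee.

Petrov: $33,384 | Ferraro: $6,163 | Kowalski: $13,582 | Haddad: $11,719 | Quinlan: $18,442

Equal tier: $12,495 ÷ 5 = $2,499 apiece.
Remainder $70,795 by billable hours (total 4,676): Petrov 30,885.76 → $30,886; Ferraro 3,663.90 → $3,664; Kowalski 11,082.54 → $11,083; Haddad 9,220.31 → $9,220; Quinlan 15,942.501 → $15,943.
Rounding difference −$1 on remainder applied to Petrov.
Totals: Petrov $2,499 + $30,885 = $33,384; Ferraro $2,499 + $3,664 = $6,163; Kowalski $2,499 + $11,083 = $13,582; Haddad $2,499 + $9,220 = $11,719; Quinlan $2,499 + $15,943 = $18,442.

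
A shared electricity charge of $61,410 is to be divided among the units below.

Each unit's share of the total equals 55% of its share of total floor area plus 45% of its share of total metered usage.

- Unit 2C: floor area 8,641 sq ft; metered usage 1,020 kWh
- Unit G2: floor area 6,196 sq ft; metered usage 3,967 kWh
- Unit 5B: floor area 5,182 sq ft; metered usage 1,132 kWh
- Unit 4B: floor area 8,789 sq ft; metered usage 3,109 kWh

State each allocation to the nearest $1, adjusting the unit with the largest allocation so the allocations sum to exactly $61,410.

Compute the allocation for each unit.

Totals — floor area 28,808, metered usage 9,228.
Combined weights (55% floor area + 45% metered usage): Unit 2C 0.2147; Unit G2 0.3117; Unit 5B 0.1541; Unit 4B 0.3194.
Pro-rata amounts: Unit 2C 13,185.54; Unit G2 19,144.13; Unit 5B 9,465.48; Unit 4B 19,614.85.
At nearest $1: Unit 2C $13,186; Unit G2 $19,144; Unit 5B $9,465; Unit 4B $19,615. Sum = $61,410.
Sum already equals the total — no adjustment.

Unit 2C: $13,186 | Unit G2: $19,144 | Unit 5B: $9,465 | Unit 4B: $19,615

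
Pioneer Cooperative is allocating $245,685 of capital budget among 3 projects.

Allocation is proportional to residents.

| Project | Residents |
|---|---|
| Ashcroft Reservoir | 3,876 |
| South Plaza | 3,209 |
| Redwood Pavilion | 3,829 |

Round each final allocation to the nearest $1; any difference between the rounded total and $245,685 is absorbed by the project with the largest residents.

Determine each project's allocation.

Ashcroft Reservoir: $87,252 | South Plaza: $72,238 | Redwood Pavilion: $86,195

Sum of residents: 3,876 + 3,209 + 3,829 = 10,914.
Pro-rata amounts: Ashcroft Reservoir 87,252.62; South Plaza 72,237.78; Redwood Pavilion 86,194.60.
At nearest $1: Ashcroft Reservoir $87,253; South Plaza $72,238; Redwood Pavilion $86,195. Sum = $245,686.
Difference $245,685 − $245,686 = −$1 applied to largest residents (Ashcroft Reservoir): Ashcroft Reservoir becomes $87,252.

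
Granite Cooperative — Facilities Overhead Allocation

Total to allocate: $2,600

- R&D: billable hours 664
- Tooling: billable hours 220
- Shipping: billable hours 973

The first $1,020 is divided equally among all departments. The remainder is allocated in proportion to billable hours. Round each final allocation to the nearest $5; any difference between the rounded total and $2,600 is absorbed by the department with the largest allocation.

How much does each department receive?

R&D: $905 | Tooling: $525 | Shipping: $1,170

$1,020 shared equally gives $340 per department.
Remainder $1,580 by billable hours (total 1,857): R&D 564.95 → $565; Tooling 187.18 → $185; Shipping 827.86 → $830.
Totals: R&D $340 + $565 = $905; Tooling $340 + $185 = $525; Shipping $340 + $830 = $1,170.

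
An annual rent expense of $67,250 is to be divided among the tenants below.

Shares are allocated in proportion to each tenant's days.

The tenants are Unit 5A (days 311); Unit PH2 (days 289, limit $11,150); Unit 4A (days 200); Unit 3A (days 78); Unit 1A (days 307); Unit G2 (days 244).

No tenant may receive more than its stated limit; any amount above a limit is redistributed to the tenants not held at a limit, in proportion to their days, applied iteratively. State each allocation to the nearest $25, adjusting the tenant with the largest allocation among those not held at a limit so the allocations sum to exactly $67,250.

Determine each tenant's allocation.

Total days = 1,429.
Unconstrained shares: Unit 5A 14,635.93; Unit PH2 13,600.59; Unit 4A 9,412.18; Unit 3A 3,670.75; Unit 1A 14,447.69; Unit G2 11,482.86.
Held at cap: Unit PH2 ($11,150); residual $56,100 reallocated over remaining days 1,140.
Remaining shares: Unit 5A 15,304.47 → $15,300; Unit 4A 9,842.11 → $9,850; Unit 3A 3,838.42 → $3,850; Unit 1A 15,107.63 → $15,100; Unit G2 12,007.37 → $12,000.

Unit 5A: $15,300 · Unit PH2: $11,150 · Unit 4A: $9,850 · Unit 3A: $3,850 · Unit 1A: $15,100 · Unit G2: $12,000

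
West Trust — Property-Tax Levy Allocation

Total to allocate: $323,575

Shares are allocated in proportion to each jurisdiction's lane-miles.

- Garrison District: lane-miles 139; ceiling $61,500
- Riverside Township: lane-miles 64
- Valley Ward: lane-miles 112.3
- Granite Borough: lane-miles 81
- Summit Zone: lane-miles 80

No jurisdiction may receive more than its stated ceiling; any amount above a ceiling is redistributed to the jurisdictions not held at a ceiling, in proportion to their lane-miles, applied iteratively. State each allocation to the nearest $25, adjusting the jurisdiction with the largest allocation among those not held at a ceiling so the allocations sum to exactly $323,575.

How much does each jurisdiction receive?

Sum of lane-miles: 476.3.
Proportional shares (ignoring caps): Garrison District 94,429.82; Riverside Township 43,478.48; Valley Ward 76,291.15; Granite Borough 55,027.45; Summit Zone 54,348.10.
Capped: Garrison District ($61,500); balance $262,075 reallocated over remaining lane-miles 337.3.
Shares after redistribution: Riverside Township 49,726.65 → $49,725; Valley Ward 87,254.74 → $87,250; Granite Borough 62,935.29 → $62,925; Summit Zone 62,158.32 → $62,150.
Rounding difference +$25 applied to Valley Ward → $87,275.

Garrison District: $61,500 · Riverside Township: $49,725 · Valley Ward: $87,275 · Granite Borough: $62,925 · Summit Zone: $62,150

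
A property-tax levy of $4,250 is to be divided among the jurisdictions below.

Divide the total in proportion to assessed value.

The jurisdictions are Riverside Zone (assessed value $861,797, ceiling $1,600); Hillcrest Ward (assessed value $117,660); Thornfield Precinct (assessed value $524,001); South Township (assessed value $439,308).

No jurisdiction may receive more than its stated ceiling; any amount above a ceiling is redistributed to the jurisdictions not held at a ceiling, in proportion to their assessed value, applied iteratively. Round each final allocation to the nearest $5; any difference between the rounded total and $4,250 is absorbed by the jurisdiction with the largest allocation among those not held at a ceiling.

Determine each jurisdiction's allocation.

Riverside Zone: $1,600 · Hillcrest Ward: $290 · Thornfield Precinct: $1,285 · South Township: $1,075

Total assessed value = 1,942,766.
Proportional shares (ignoring caps): Riverside Zone 1,885.27; Hillcrest Ward 257.39; Thornfield Precinct 1,146.31; South Township 961.03.
Capped: Riverside Zone ($1,600); residual $2,650 reallocated over remaining assessed value 1,080,969.
Remaining shares: Hillcrest Ward 288.44 → $290; Thornfield Precinct 1,284.59 → $1,285; South Township 1,076.97 → $1,075.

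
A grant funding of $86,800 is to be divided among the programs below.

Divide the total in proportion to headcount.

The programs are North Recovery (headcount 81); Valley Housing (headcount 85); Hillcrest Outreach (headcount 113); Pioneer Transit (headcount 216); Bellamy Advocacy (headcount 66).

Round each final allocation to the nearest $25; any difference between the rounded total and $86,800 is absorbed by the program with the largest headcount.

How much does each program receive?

Total headcount = 561.
Pro-rata amounts: North Recovery 81/561 × $86,800 = 12,532.62; Valley Housing 85/561 × $86,800 = 13,151.52; Hillcrest Outreach 113/561 × $86,800 = 17,483.78; Pioneer Transit 216/561 × $86,800 = 33,420.32; Bellamy Advocacy 66/561 × $86,800 = 10,211.76.
After rounding ($25): North Recovery $12,525; Valley Housing $13,150; Hillcrest Outreach $17,475; Pioneer Transit $33,425; Bellamy Advocacy $10,200. Sum = $86,775.
Difference $86,800 − $86,775 = +$25 applied to largest headcount (Pioneer Transit): Pioneer Transit becomes $33,450.

North Recovery: $12,525 · Valley Housing: $13,150 · Hillcrest Outreach: $17,475 · Pioneer Transit: $33,450 · Bellamy Advocacy: $10,200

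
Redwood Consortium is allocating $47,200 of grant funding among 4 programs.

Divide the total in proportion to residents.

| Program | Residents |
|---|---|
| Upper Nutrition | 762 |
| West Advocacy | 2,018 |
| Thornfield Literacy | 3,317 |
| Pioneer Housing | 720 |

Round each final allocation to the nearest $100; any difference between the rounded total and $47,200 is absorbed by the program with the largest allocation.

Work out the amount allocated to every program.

Sum of residents: 6,817.
Unrounded shares: Upper Nutrition 762/6,817 × $47,200 = 5,275.99; West Advocacy 2,018/6,817 × $47,200 = 13,972.36; Thornfield Literacy 3,317/6,817 × $47,200 = 22,966.47; Pioneer Housing 720/6,817 × $47,200 = 4,985.18.
Rounded to nearest $100: Upper Nutrition $5,300; West Advocacy $14,000; Thornfield Literacy $23,000; Pioneer Housing $5,000. Sum = $47,300.
Difference $47,200 − $47,300 = −$100 applied to largest allocation (Thornfield Literacy): Thornfield Literacy becomes $22,900.

Upper Nutrition: $5,300; West Advocacy: $14,000; Thornfield Literacy: $22,900; Pioneer Housing: $5,000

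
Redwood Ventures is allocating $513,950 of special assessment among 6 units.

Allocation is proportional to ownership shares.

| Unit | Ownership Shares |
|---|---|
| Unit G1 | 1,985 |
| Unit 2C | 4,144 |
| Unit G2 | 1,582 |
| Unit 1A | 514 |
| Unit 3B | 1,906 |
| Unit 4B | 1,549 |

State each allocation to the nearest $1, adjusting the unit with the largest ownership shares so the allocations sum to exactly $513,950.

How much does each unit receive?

Unit G1: $87,345 · Unit 2C: $182,347 · Unit G2: $69,612 · Unit 1A: $22,617 · Unit 3B: $83,869 · Unit 4B: $68,160

Combined ownership shares = 1,985 + 4,144 + 1,582 + 514 + 1,906 + 1,549 = 11,680.
Unrounded shares: Unit G1 87,345.10; Unit 2C 182,346.64; Unit G2 69,612.06; Unit 1A 22,617.32; Unit 3B 83,868.90; Unit 4B 68,159.98.
At nearest $1: Unit G1 $87,345; Unit 2C $182,347; Unit G2 $69,612; Unit 1A $22,617; Unit 3B $83,869; Unit 4B $68,160. Sum = $513,950.
Sum already equals the total — no adjustment.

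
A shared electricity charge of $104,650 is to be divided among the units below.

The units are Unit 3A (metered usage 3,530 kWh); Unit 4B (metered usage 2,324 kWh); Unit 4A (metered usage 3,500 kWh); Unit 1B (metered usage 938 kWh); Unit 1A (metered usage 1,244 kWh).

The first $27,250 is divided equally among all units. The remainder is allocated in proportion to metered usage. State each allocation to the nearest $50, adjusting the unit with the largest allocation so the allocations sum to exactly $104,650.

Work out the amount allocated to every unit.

Equal tier: $27,250 ÷ 5 = $5,450 apiece.
Remainder $77,400 by metered usage (total 11,536): Unit 3A 23,684.29 → $23,700; Unit 4B 15,592.72 → $15,600; Unit 4A 23,483.01 → $23,500; Unit 1B 6,293.45 → $6,300; Unit 1A 8,346.53 → $8,350.
Rounding difference −$50 on remainder applied to Unit 3A.
Totals: Unit 3A $5,450 + $23,650 = $29,100; Unit 4B $5,450 + $15,600 = $21,050; Unit 4A $5,450 + $23,500 = $28,950; Unit 1B $5,450 + $6,300 = $11,750; Unit 1A $5,450 + $8,350 = $13,800.

Unit 3A: $29,100 | Unit 4B: $21,050 | Unit 4A: $28,950 | Unit 1B: $11,750 | Unit 1A: $13,800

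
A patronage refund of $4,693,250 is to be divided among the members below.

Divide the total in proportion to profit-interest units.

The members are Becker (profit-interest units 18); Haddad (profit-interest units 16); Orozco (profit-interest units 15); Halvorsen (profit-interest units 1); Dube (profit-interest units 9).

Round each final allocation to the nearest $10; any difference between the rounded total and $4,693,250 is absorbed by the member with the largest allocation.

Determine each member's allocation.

Becker: $1,431,830 | Haddad: $1,272,750 | Orozco: $1,193,200 | Halvorsen: $79,550 | Dube: $715,920

Total profit-interest units = 59.
Proportional shares: Becker 18/59 × $4,693,250 = 1,431,838.98; Haddad 16/59 × $4,693,250 = 1,272,745.76; Orozco 15/59 × $4,693,250 = 1,193,199.15; Halvorsen 1/59 × $4,693,250 = 79,546.61; Dube 9/59 × $4,693,250 = 715,919.49.
At nearest $10: Becker $1,431,840; Haddad $1,272,750; Orozco $1,193,200; Halvorsen $79,550; Dube $715,920. Sum = $4,693,260.
Difference $4,693,250 − $4,693,260 = −$10 applied to largest allocation (Becker): Becker becomes $1,431,830.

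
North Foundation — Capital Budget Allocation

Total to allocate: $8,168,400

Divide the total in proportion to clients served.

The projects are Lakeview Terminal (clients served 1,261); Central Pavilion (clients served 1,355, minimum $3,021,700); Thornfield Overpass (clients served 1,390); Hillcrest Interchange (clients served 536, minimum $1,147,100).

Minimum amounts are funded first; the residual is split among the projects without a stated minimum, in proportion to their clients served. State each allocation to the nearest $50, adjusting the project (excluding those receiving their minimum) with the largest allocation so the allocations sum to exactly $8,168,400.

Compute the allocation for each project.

Lakeview Terminal: $1,902,500 · Central Pavilion: $3,021,700 · Thornfield Overpass: $2,097,100 · Hillcrest Interchange: $1,147,100

Guaranteed amounts: Central Pavilion $3,021,700; Hillcrest Interchange $1,147,100. Balance $3,999,600.
Balance split over remaining clients served 2,651: Lakeview Terminal 1,902,487.97 → $1,902,500; Thornfield Overpass 2,097,112.03 → $2,097,100.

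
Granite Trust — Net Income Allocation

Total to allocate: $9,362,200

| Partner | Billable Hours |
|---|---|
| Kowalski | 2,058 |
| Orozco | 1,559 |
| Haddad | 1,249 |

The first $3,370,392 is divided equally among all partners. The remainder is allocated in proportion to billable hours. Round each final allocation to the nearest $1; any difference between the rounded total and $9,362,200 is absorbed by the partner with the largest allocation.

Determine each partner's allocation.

Kowalski: $3,657,607 | Orozco: $3,043,158 | Haddad: $2,661,435

Equal tier: $3,370,392 ÷ 3 = $1,123,464 apiece.
Remainder $5,991,808 by billable hours (total 4,866): Kowalski 2,534,143.21 → $2,534,143; Orozco 1,919,693.52 → $1,919,694; Haddad 1,537,971.27 → $1,537,971.
Totals: Kowalski $1,123,464 + $2,534,143 = $3,657,607; Orozco $1,123,464 + $1,919,694 = $3,043,158; Haddad $1,123,464 + $1,537,971 = $2,661,435.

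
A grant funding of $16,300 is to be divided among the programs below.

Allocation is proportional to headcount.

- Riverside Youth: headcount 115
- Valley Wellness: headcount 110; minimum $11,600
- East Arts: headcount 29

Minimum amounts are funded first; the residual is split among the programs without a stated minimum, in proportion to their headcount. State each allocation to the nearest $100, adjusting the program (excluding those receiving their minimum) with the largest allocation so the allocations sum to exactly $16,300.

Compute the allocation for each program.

Riverside Youth: $3,800 | Valley Wellness: $11,600 | East Arts: $900

Guaranteed amounts: Valley Wellness $11,600. Remaining pool $4,700.
Remaining pool split over remaining headcount 144: Riverside Youth 3,753.47 → $3,800; East Arts 946.53 → $900.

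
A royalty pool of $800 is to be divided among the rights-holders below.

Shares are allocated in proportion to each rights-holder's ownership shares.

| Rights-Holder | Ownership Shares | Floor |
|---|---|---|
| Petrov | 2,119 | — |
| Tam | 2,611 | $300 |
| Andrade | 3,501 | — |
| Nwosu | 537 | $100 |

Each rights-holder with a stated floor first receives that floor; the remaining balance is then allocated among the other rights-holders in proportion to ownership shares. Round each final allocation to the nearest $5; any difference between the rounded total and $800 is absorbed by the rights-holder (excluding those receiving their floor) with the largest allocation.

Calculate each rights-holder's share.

Fund the minimums — Tam $300; Nwosu $100. Remaining pool $400.
Remaining pool split over remaining ownership shares 5,620: Petrov 150.82 → $150; Andrade 249.18 → $250.

Petrov: $150 · Tam: $300 · Andrade: $250 · Nwosu: $100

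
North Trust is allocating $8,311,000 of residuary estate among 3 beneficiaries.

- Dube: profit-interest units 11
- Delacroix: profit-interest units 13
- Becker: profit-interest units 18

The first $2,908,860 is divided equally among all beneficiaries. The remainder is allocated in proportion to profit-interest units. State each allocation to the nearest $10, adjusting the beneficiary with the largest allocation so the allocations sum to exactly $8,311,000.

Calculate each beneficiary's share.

$2,908,860 shared equally gives $969,620 per beneficiary.
Remainder $5,402,140 by profit-interest units (total 42): Dube 1,414,846.19 → $1,414,850; Delacroix 1,672,090.95 → $1,672,090; Becker 2,315,202.86 → $2,315,200.
Totals: Dube $969,620 + $1,414,850 = $2,384,470; Delacroix $969,620 + $1,672,090 = $2,641,710; Becker $969,620 + $2,315,200 = $3,284,820.

Dube: $2,384,470; Delacroix: $2,641,710; Becker: $3,284,820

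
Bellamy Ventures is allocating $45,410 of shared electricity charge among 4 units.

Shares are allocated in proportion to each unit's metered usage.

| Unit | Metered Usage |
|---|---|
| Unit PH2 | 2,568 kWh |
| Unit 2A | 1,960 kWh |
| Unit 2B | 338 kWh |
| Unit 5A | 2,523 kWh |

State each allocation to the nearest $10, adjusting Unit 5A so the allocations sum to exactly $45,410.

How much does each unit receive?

Combined metered usage = 7,389.
Pro-rata amounts: Unit PH2 2,568/7,389 × $45,410 = 15,781.96; Unit 2A 1,960/7,389 × $45,410 = 12,045.42; Unit 2B 338/7,389 × $45,410 = 2,077.22; Unit 5A 2,523/7,389 × $45,410 = 15,505.40.
At nearest $10: Unit PH2 $15,780; Unit 2A $12,050; Unit 2B $2,080; Unit 5A $15,510. Sum = $45,420.
Difference $45,410 − $45,420 = −$10 applied to Unit 5A: Unit 5A becomes $15,500.

Unit PH2: $15,780; Unit 2A: $12,050; Unit 2B: $2,080; Unit 5A: $15,500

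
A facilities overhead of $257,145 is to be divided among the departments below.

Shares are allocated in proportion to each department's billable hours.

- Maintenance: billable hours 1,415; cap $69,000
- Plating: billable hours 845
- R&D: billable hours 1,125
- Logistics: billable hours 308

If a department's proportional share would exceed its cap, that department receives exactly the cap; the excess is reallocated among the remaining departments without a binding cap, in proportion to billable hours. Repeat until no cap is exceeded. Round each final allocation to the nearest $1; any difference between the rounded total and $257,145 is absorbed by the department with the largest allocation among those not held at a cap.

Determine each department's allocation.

Maintenance: $69,000 | Plating: $69,790 | R&D: $92,917 | Logistics: $25,438

Combined billable hours = 3,693.
Proportional shares (ignoring caps): Maintenance 98,526.99; Plating 58,837.67; R&D 78,334.18; Logistics 21,446.16.
Held at cap: Maintenance ($69,000); remaining pool $188,145 reallocated over remaining billable hours 2,278.
Remaining shares: Plating 69,790.40 → $69,790; R&D 92,916.21 → $92,916; Logistics 25,438.39 → $25,438.
Rounding difference +$1 applied to R&D → $92,917.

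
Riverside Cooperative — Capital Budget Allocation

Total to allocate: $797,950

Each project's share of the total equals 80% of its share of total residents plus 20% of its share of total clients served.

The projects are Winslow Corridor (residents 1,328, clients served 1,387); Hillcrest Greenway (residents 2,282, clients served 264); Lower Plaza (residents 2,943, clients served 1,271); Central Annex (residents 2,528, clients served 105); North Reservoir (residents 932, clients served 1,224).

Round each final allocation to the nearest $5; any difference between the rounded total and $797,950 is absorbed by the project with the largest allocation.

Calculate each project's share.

Totals — residents 10,013, clients served 4,251.
Blended shares (80% residents + 20% clients served): Winslow Corridor 0.1714; Hillcrest Greenway 0.1947; Lower Plaza 0.2949; Central Annex 0.2069; North Reservoir 0.1320.
Unrounded shares: Winslow Corridor 136,734.56; Hillcrest Greenway 155,395.65; Lower Plaza 235,341.01; Central Annex 165,109.77; North Reservoir 105,369.02.
Rounded to nearest $5: Winslow Corridor $136,735; Hillcrest Greenway $155,395; Lower Plaza $235,340; Central Annex $165,110; North Reservoir $105,370. Sum = $797,950.
Sum already equals the total — no adjustment.

Winslow Corridor: $136,735 | Hillcrest Greenway: $155,395 | Lower Plaza: $235,340 | Central Annex: $165,110 | North Reservoir: $105,370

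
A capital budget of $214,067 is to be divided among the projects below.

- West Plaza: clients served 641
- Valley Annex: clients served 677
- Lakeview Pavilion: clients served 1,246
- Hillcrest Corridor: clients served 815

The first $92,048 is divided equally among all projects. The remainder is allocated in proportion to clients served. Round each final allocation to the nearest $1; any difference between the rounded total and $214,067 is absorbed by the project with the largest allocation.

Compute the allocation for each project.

Equal tier: $92,048 ÷ 4 = $23,012 apiece.
Remainder $122,019 by clients served (total 3,379): West Plaza 23,147.14 → $23,147; Valley Annex 24,447.13 → $24,447; Lakeview Pavilion 44,994.28 → $44,994; Hillcrest Corridor 29,430.45 → $29,430.
Rounding difference +$1 on remainder applied to Lakeview Pavilion.
Totals: West Plaza $23,012 + $23,147 = $46,159; Valley Annex $23,012 + $24,447 = $47,459; Lakeview Pavilion $23,012 + $44,995 = $68,007; Hillcrest Corridor $23,012 + $29,430 = $52,442.

West Plaza: $46,159 | Valley Annex: $47,459 | Lakeview Pavilion: $68,007 | Hillcrest Corridor: $52,442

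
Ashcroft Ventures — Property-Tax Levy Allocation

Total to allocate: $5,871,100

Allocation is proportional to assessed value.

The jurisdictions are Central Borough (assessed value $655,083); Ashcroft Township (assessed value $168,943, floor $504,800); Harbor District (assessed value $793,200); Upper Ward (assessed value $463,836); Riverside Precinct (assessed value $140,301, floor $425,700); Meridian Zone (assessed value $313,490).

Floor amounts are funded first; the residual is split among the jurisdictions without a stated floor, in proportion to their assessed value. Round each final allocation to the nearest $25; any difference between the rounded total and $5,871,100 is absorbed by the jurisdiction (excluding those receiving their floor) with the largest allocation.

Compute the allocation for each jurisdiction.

Minimums first: Ashcroft Township $504,800; Riverside Precinct $425,700. Residual $4,940,600.
Residual split over remaining assessed value 2,225,609: Central Borough 1,454,210.09 → $1,454,200; Harbor District 1,760,814.20 → $1,760,825; Upper Ward 1,029,663.41 → $1,029,675; Meridian Zone 695,912.31 → $695,900.

Central Borough: $1,454,200 · Ashcroft Township: $504,800 · Harbor District: $1,760,825 · Upper Ward: $1,029,675 · Riverside Precinct: $425,700 · Meridian Zone: $695,900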